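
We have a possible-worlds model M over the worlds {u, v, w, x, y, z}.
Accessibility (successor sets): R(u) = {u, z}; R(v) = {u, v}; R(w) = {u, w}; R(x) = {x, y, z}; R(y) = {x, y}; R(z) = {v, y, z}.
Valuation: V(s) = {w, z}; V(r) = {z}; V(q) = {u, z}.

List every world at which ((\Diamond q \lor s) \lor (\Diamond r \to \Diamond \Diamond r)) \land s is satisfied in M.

w, z

Let φ = ((\Diamond q \lor s) \lor (\Diamond r \to \Diamond \Diamond r)) \land s. Evaluate φ at each world:
  u (successors {u, z}): φ is false.
  v (successors {u, v}): φ is false.
  w (successors {u, w}): φ is true.
  x (successors {x, y, z}): φ is false.
  y (successors {x, y}): φ is false.
  z (successors {v, y, z}): φ is true.
For instance, at v:
  At v: (\Diamond q \lor s) \lor (\Diamond r \to \Diamond \Diamond r) is true, s is false, so ((\Diamond q \lor s) \lor (\Diamond r \to \Diamond \Diamond r)) \land s is false.
    At v: \Diamond q \lor s is true, \Diamond r \to \Diamond \Diamond r is true, so (\Diamond q \lor s) \lor (\Diamond r \to \Diamond \Diamond r) is true.
      At v: \Diamond q is true, s is false, so \Diamond q \lor s is true.
      At v: \Diamond r is false, \Diamond \Diamond r is true, so \Diamond r \to \Diamond \Diamond r is true.
Satisfying worlds: {w, z}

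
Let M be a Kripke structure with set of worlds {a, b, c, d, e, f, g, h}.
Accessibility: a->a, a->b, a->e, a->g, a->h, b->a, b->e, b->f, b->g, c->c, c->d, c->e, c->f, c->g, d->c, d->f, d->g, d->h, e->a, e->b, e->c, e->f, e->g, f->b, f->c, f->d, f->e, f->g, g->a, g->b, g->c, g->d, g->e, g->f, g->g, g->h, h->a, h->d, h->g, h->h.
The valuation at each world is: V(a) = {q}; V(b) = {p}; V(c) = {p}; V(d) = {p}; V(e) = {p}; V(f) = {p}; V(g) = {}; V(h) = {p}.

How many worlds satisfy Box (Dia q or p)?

8

Let φ = Box (Dia q or p). Evaluate φ at each world:
  a (successors {a, b, e, g, h}): φ is true.
  b (successors {a, e, f, g}): φ is true.
  c (successors {c, d, e, f, g}): φ is true.
  d (successors {c, f, g, h}): φ is true.
  e (successors {a, b, c, f, g}): φ is true.
  f (successors {b, c, d, e, g}): φ is true.
  g (successors {a, b, c, d, e, f, g, h}): φ is true.
  h (successors {a, d, g, h}): φ is true.
For instance, at b:
  At b: Box (Dia q or p) requires Dia q or p at every successor {a, e, f, g}.
    At a: Dia q or p is true.
    At e: Dia q or p is true.
    At f: Dia q or p is true.
    At g: Dia q or p is true.
  So Box (Dia q or p) is true at b.
Satisfying worlds: {a, b, c, d, e, f, g, h}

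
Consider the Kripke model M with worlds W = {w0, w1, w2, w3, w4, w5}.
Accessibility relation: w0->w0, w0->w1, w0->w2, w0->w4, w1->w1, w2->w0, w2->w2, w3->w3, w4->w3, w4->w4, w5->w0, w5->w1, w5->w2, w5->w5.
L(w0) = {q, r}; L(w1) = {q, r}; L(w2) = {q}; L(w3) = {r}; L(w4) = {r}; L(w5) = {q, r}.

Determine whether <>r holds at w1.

Yes

At w1: <>r requires r at some successor in {w1}.
  r holds at w1, so <>r is true at w1.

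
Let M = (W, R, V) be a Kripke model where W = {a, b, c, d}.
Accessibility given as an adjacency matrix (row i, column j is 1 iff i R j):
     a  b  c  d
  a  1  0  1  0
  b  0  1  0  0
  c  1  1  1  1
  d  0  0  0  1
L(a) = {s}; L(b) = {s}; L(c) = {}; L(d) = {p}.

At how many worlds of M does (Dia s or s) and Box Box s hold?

1

Let φ = (Dia s or s) and Box Box s. Evaluate φ at each world:
  a (successors {a, c}): φ is false.
  b (successors {b}): φ is true.
  c (successors {a, b, c, d}): φ is false.
  d (successors {d}): φ is false.
For instance, at d:
  At d: Dia s or s is false, Box Box s is false, so (Dia s or s) and Box Box s is false.
    At d: Dia s is false, s is false, so Dia s or s is false.
      At d: Dia s requires s at some successor in {d}.
        At d: s is false.
      So Dia s is false at d.
    At d: Box Box s requires Box s at every successor {d}.
      Box s fails at d, so Box Box s is false at d.
Satisfying worlds: {b}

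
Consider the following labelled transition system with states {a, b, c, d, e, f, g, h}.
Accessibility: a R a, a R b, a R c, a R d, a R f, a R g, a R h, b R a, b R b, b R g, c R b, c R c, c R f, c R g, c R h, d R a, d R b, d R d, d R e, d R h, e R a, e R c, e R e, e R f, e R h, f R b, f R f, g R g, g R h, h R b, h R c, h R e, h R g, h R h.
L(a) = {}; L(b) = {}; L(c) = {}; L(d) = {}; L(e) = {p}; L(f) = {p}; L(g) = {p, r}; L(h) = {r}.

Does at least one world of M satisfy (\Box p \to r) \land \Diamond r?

Let φ = (\Box p \to r) \land \Diamond r. Evaluate φ at each world:
  a (successors {a, b, c, d, f, g, h}): φ is true.
  b (successors {a, b, g}): φ is true.
  c (successors {b, c, f, g, h}): φ is true.
  d (successors {a, b, d, e, h}): φ is true.
  e (successors {a, c, e, f, h}): φ is true.
  f (successors {b, f}): φ is false.
  g (successors {g, h}): φ is true.
  h (successors {b, c, e, g, h}): φ is true.
Detail at a (witness):
  At a: \Box p \to r is true, \Diamond r is true, so (\Box p \to r) \land \Diamond r is true.
    At a: \Box p is false, r is false, so \Box p \to r is true.
      At a: \Box p requires p at every successor {a, b, c, d, f, g, h}.
        p fails at a, so \Box p is false at a.
    At a: \Diamond r requires r at some successor in {a, b, c, d, f, g, h}.
      r holds at g, so \Diamond r is true at a.

Yes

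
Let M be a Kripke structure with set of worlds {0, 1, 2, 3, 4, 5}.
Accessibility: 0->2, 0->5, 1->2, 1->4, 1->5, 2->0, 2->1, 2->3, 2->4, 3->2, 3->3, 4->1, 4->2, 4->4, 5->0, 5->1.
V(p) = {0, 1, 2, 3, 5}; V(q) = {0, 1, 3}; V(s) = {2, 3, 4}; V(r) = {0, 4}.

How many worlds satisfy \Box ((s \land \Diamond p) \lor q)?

4

Recall that \Box ψ holds at a world iff ψ holds at every accessible world, and \Diamond ψ holds iff ψ holds at some accessible world.
Let φ = \Box ((s \land \Diamond p) \lor q). Evaluate φ at each world:
  0 (successors {2, 5}): φ is false.
  1 (successors {2, 4, 5}): φ is false.
  2 (successors {0, 1, 3, 4}): φ is true.
  3 (successors {2, 3}): φ is true.
  4 (successors {1, 2, 4}): φ is true.
  5 (successors {0, 1}): φ is true.
For instance, at 3:
  At 3: \Box ((s \land \Diamond p) \lor q) requires (s \land \Diamond p) \lor q at every successor {2, 3}.
      At 2: s \land \Diamond p is true, q is false, so (s \land \Diamond p) \lor q is true.
      At 3: s \land \Diamond p is true, q is true, so (s \land \Diamond p) \lor q is true.
  So \Box ((s \land \Diamond p) \lor q) is true at 3.
Satisfying worlds: {2, 3, 4, 5}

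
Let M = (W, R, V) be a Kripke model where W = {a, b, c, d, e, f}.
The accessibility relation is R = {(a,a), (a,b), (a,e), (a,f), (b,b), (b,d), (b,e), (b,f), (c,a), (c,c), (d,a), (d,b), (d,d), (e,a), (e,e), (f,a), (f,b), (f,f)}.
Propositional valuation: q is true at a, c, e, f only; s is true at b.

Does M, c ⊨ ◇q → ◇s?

No

At c: ◇q is true, ◇s is false, so ◇q → ◇s is false.
  At c: ◇q requires q at some successor in {a, c}.
    q holds at a, so ◇q is true at c.
  At c: ◇s requires s at some successor in {a, c}.
    At a: s is false.
    At c: s is false.
  So ◇s is false at c.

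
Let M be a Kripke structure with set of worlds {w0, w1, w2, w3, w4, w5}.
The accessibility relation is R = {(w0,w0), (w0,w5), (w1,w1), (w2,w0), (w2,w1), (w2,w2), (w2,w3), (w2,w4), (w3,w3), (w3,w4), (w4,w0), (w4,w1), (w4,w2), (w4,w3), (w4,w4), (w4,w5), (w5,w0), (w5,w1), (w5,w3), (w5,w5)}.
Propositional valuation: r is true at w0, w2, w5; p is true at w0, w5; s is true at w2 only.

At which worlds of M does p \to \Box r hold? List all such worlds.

Let φ = p \to \Box r. Evaluate φ at each world:
  w0 (successors {w0, w5}): φ is true.
  w1 (successors {w1}): φ is true.
  w2 (successors {w0, w1, w2, w3, w4}): φ is true.
  w3 (successors {w3, w4}): φ is true.
  w4 (successors {w0, w1, w2, w3, w4, w5}): φ is true.
  w5 (successors {w0, w1, w3, w5}): φ is false.
For instance, at w1:
  At w1: p is false, \Box r is false, so p \to \Box r is true.
    At w1: \Box r requires r at every successor {w1}.
      r fails at w1, so \Box r is false at w1.
Satisfying worlds: {w0, w1, w2, w3, w4}

w0, w1, w2, w3, w4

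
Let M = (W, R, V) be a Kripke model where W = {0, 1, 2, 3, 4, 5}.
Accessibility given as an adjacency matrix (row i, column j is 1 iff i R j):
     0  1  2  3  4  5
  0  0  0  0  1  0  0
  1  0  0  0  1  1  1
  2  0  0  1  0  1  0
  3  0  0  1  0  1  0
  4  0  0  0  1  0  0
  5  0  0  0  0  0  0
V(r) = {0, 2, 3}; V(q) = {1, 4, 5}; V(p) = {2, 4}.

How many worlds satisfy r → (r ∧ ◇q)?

5

Let φ = r → (r ∧ ◇q). Evaluate φ at each world:
  0 (successors {3}): φ is false.
  1 (successors {3, 4, 5}): φ is true.
  2 (successors {2, 4}): φ is true.
  3 (successors {2, 4}): φ is true.
  4 (successors {3}): φ is true.
  5 (successors ∅): φ is true.
For instance, at 1:
  At 1: r is false, r ∧ ◇q is false, so r → (r ∧ ◇q) is true.
    At 1: r is false, ◇q is true, so r ∧ ◇q is false.
      At 1: ◇q requires q at some successor in {3, 4, 5}.
        q holds at 4, so ◇q is true at 1.
Satisfying worlds: {1, 2, 3, 4, 5}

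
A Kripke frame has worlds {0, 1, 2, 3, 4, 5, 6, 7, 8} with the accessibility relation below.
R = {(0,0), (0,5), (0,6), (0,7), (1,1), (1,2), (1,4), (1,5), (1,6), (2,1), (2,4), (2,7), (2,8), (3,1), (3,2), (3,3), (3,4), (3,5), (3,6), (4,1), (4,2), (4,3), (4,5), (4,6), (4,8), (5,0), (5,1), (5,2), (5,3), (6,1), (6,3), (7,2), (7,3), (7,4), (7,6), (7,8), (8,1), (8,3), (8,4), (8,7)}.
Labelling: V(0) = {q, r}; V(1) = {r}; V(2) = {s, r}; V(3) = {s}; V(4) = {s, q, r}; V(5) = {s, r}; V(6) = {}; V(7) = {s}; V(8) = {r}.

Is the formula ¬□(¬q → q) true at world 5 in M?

Yes

At 5: □(¬q → q) is false, so ¬□(¬q → q) is true.
  At 5: □(¬q → q) requires ¬q → q at every successor {0, 1, 2, 3}.
    ¬q → q fails at 1, so □(¬q → q) is false at 5.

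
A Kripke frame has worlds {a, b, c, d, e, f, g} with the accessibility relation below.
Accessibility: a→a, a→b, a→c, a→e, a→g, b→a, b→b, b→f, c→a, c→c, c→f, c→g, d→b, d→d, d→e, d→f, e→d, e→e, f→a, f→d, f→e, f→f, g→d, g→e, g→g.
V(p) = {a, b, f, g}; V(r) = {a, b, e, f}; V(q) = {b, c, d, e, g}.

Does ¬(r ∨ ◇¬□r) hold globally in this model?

Let φ = ¬(r ∨ ◇¬□r). Evaluate φ at each world:
  a (successors {a, b, c, e, g}): φ is false.
  b (successors {a, b, f}): φ is false.
  c (successors {a, c, f, g}): φ is false.
  d (successors {b, d, e, f}): φ is false.
  e (successors {d, e}): φ is false.
  f (successors {a, d, e, f}): φ is false.
  g (successors {d, e, g}): φ is false.
Detail at a (counterexample):
  At a: r ∨ ◇¬□r is true, so ¬(r ∨ ◇¬□r) is false.
    At a: r is true, ◇¬□r is true, so r ∨ ◇¬□r is true.
      At a: ◇¬□r requires ¬□r at some successor in {a, b, c, e, g}.
        ¬□r holds at a, so ◇¬□r is true at a.

No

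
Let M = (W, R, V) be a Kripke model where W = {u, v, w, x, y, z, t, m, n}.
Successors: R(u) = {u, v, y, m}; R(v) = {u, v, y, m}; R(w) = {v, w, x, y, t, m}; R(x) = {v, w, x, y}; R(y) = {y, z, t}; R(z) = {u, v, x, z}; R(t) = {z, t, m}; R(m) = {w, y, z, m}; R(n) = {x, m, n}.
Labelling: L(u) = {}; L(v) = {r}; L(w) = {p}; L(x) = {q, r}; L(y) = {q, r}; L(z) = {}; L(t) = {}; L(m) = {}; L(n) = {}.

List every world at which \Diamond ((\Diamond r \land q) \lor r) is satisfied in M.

u, v, w, x, y, z, m, n

Let φ = \Diamond ((\Diamond r \land q) \lor r). Evaluate φ at each world:
  u (successors {u, v, y, m}): φ is true.
  v (successors {u, v, y, m}): φ is true.
  w (successors {v, w, x, y, t, m}): φ is true.
  x (successors {v, w, x, y}): φ is true.
  y (successors {y, z, t}): φ is true.
  z (successors {u, v, x, z}): φ is true.
  t (successors {z, t, m}): φ is false.
  m (successors {w, y, z, m}): φ is true.
  n (successors {x, m, n}): φ is true.
For instance, at t:
  At t: \Diamond ((\Diamond r \land q) \lor r) requires (\Diamond r \land q) \lor r at some successor in {z, t, m}.
    At z: (\Diamond r \land q) \lor r is false.
    At t: (\Diamond r \land q) \lor r is false.
    At m: (\Diamond r \land q) \lor r is false.
  So \Diamond ((\Diamond r \land q) \lor r) is false at t.
Satisfying worlds: {u, v, w, x, y, z, m, n}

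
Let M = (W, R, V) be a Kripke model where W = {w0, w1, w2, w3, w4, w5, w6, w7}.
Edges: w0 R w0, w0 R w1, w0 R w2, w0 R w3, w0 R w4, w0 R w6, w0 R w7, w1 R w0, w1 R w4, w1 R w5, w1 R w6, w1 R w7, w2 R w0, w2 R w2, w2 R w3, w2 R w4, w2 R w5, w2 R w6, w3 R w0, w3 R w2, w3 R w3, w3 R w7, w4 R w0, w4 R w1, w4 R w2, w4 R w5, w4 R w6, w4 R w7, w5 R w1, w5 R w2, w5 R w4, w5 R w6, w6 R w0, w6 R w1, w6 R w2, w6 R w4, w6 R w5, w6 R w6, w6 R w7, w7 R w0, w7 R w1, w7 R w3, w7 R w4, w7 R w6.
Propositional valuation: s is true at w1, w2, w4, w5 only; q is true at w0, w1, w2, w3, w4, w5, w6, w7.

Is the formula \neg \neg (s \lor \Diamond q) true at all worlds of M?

Recall that \Diamond ψ holds at a world iff ψ holds at some accessible world.
Let φ = \neg \neg (s \lor \Diamond q). Evaluate φ at each world:
  w0 (successors {w0, w1, w2, w3, w4, w6, w7}): φ is true.
  w1 (successors {w0, w4, w5, w6, w7}): φ is true.
  w2 (successors {w0, w2, w3, w4, w5, w6}): φ is true.
  w3 (successors {w0, w2, w3, w7}): φ is true.
  w4 (successors {w0, w1, w2, w5, w6, w7}): φ is true.
  w5 (successors {w1, w2, w4, w6}): φ is true.
  w6 (successors {w0, w1, w2, w4, w5, w6, w7}): φ is true.
  w7 (successors {w0, w1, w3, w4, w6}): φ is true.
For instance, at w3:
  At w3: \neg (s \lor \Diamond q) is false, so \neg \neg (s \lor \Diamond q) is true.
    At w3: s \lor \Diamond q is true, so \neg (s \lor \Diamond q) is false.
      At w3: s is false, \Diamond q is true, so s \lor \Diamond q is true.

Yes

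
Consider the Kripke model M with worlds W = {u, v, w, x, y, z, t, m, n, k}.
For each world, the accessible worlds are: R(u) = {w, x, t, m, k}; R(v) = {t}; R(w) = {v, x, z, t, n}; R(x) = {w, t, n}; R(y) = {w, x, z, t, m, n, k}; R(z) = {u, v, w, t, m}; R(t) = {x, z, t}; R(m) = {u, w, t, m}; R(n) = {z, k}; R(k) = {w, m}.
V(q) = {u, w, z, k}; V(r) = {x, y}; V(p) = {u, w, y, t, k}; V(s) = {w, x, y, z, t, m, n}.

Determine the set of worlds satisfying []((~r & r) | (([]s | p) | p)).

Recall that []ψ holds at a world iff ψ holds at every accessible world, and <>ψ holds iff ψ holds at some accessible world.
Let φ = []((~r & r) | (([]s | p) | p)). Evaluate φ at each world:
  u (successors {w, x, t, m, k}): φ is false.
  v (successors {t}): φ is true.
  w (successors {v, x, z, t, n}): φ is false.
  x (successors {w, t, n}): φ is false.
  y (successors {w, x, z, t, m, n, k}): φ is false.
  z (successors {u, v, w, t, m}): φ is false.
  t (successors {x, z, t}): φ is false.
  m (successors {u, w, t, m}): φ is false.
  n (successors {z, k}): φ is false.
  k (successors {w, m}): φ is false.
For instance, at t:
  At t: []((~r & r) | (([]s | p) | p)) requires (~r & r) | (([]s | p) | p) at every successor {x, z, t}.
    (~r & r) | (([]s | p) | p) fails at z, so []((~r & r) | (([]s | p) | p)) is false at t.
      At z: ~r & r is false, ([]s | p) | p is false, so (~r & r) | (([]s | p) | p) is false.
Satisfying worlds: {v}

v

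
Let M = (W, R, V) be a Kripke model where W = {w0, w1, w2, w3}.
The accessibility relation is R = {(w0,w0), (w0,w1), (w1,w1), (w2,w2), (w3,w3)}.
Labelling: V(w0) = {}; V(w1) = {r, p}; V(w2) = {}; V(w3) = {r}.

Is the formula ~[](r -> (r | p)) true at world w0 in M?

At w0: [](r -> (r | p)) is true, so ~[](r -> (r | p)) is false.
  At w0: [](r -> (r | p)) requires r -> (r | p) at every successor {w0, w1}.
    At w0: r -> (r | p) is true.
    At w1: r -> (r | p) is true.
  So [](r -> (r | p)) is true at w0.

No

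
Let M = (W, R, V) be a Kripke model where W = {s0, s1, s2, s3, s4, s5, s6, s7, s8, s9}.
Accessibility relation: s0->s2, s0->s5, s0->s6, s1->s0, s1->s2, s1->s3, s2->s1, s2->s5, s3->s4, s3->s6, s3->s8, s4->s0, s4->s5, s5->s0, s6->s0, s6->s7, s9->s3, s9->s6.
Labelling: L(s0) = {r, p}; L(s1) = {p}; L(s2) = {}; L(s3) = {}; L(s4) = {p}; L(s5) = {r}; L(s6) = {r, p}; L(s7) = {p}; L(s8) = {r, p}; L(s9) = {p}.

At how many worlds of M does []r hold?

Let φ = []r. Evaluate φ at each world:
  s0 (successors {s2, s5, s6}): φ is false.
  s1 (successors {s0, s2, s3}): φ is false.
  s2 (successors {s1, s5}): φ is false.
  s3 (successors {s4, s6, s8}): φ is false.
  s4 (successors {s0, s5}): φ is true.
  s5 (successors {s0}): φ is true.
  s6 (successors {s0, s7}): φ is false.
  s7 (successors ∅): φ is true.
  s8 (successors ∅): φ is true.
  s9 (successors {s3, s6}): φ is false.
For instance, at s0:
  At s0: []r requires r at every successor {s2, s5, s6}.
    r fails at s2, so []r is false at s0.
Satisfying worlds: {s4, s5, s7, s8}

4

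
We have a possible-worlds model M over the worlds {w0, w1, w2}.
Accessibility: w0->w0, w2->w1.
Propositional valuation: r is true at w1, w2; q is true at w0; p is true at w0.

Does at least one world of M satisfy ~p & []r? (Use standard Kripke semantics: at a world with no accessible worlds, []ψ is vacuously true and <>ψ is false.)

Recall that []ψ holds at a world iff ψ holds at every accessible world, and <>ψ holds iff ψ holds at some accessible world.
Let φ = ~p & []r. Evaluate φ at each world:
  w0 (successors {w0}): φ is false.
  w1 (successors ∅): φ is true.
  w2 (successors {w1}): φ is true.
Detail at w1 (witness):
  At w1: ~p is true, []r is true, so ~p & []r is true.
    At w1: no accessible worlds, so []r holds vacuously.

Yes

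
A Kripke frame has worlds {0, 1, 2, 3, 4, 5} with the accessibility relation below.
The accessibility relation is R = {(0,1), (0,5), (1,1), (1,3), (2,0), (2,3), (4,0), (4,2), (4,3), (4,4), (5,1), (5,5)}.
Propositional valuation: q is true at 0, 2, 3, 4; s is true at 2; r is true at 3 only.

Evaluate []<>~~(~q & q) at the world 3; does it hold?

At 3: no accessible worlds, so []<>~~(~q & q) holds vacuously.

Yes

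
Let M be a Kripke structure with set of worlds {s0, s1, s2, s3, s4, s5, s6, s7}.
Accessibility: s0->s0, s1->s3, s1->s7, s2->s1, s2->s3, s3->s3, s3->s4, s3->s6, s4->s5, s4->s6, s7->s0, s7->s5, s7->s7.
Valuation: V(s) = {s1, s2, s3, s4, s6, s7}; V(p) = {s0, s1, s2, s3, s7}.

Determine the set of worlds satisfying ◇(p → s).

Let φ = ◇(p → s). Evaluate φ at each world:
  s0 (successors {s0}): φ is false.
  s1 (successors {s3, s7}): φ is true.
  s2 (successors {s1, s3}): φ is true.
  s3 (successors {s3, s4, s6}): φ is true.
  s4 (successors {s5, s6}): φ is true.
  s5 (successors ∅): φ is false.
  s6 (successors ∅): φ is false.
  s7 (successors {s0, s5, s7}): φ is true.
For instance, at s3:
  At s3: ◇(p → s) requires p → s at some successor in {s3, s4, s6}.
    p → s holds at s3, so ◇(p → s) is true at s3.
Satisfying worlds: {s1, s2, s3, s4, s7}

s1, s2, s3, s4, s7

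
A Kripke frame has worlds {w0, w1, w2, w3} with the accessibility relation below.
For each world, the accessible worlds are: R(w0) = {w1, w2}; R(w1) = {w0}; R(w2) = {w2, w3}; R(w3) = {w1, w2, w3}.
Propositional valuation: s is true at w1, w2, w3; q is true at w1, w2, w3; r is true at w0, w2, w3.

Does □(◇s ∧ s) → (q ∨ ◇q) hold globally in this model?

Yes

Let φ = □(◇s ∧ s) → (q ∨ ◇q). Evaluate φ at each world:
  w0 (successors {w1, w2}): φ is true.
  w1 (successors {w0}): φ is true.
  w2 (successors {w2, w3}): φ is true.
  w3 (successors {w1, w2, w3}): φ is true.
For instance, at w3:
  At w3: □(◇s ∧ s) is false, q ∨ ◇q is true, so □(◇s ∧ s) → (q ∨ ◇q) is true.
    At w3: □(◇s ∧ s) requires ◇s ∧ s at every successor {w1, w2, w3}.
      ◇s ∧ s fails at w1, so □(◇s ∧ s) is false at w3.
    At w3: q is true, ◇q is true, so q ∨ ◇q is true.
      At w3: ◇q requires q at some successor in {w1, w2, w3}.
        q holds at w1, so ◇q is true at w3.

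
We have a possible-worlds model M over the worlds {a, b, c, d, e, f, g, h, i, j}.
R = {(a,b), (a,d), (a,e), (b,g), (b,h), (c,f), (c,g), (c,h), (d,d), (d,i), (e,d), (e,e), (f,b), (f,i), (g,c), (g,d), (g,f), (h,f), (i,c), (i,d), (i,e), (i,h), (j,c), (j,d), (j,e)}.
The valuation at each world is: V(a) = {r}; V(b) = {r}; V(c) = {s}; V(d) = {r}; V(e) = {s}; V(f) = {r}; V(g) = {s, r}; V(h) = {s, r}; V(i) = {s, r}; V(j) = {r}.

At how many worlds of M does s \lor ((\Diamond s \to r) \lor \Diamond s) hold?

10

Recall that \Diamond ψ holds at a world iff ψ holds at some accessible world.
Let φ = s \lor ((\Diamond s \to r) \lor \Diamond s). Evaluate φ at each world:
  a (successors {b, d, e}): φ is true.
  b (successors {g, h}): φ is true.
  c (successors {f, g, h}): φ is true.
  d (successors {d, i}): φ is true.
  e (successors {d, e}): φ is true.
  f (successors {b, i}): φ is true.
  g (successors {c, d, f}): φ is true.
  h (successors {f}): φ is true.
  i (successors {c, d, e, h}): φ is true.
  j (successors {c, d, e}): φ is true.
For instance, at f:
  At f: s is false, (\Diamond s \to r) \lor \Diamond s is true, so s \lor ((\Diamond s \to r) \lor \Diamond s) is true.
    At f: \Diamond s \to r is true, \Diamond s is true, so (\Diamond s \to r) \lor \Diamond s is true.
      At f: \Diamond s is true, r is true, so \Diamond s \to r is true.
      At f: \Diamond s requires s at some successor in {b, i}.
        s holds at i, so \Diamond s is true at f.
Satisfying worlds: {a, b, c, d, e, f, g, h, i, j}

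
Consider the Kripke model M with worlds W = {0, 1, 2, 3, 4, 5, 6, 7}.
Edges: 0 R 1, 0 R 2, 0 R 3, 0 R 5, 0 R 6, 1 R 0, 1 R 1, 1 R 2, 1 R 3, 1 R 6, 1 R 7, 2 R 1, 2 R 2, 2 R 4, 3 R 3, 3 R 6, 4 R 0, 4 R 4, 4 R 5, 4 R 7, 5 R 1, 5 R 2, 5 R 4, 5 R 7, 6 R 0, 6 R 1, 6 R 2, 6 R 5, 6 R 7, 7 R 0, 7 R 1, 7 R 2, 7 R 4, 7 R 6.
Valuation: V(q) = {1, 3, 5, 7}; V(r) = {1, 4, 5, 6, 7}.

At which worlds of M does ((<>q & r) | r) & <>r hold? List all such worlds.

Let φ = ((<>q & r) | r) & <>r. Evaluate φ at each world:
  0 (successors {1, 2, 3, 5, 6}): φ is false.
  1 (successors {0, 1, 2, 3, 6, 7}): φ is true.
  2 (successors {1, 2, 4}): φ is false.
  3 (successors {3, 6}): φ is false.
  4 (successors {0, 4, 5, 7}): φ is true.
  5 (successors {1, 2, 4, 7}): φ is true.
  6 (successors {0, 1, 2, 5, 7}): φ is true.
  7 (successors {0, 1, 2, 4, 6}): φ is true.
For instance, at 2:
  At 2: (<>q & r) | r is false, <>r is true, so ((<>q & r) | r) & <>r is false.
    At 2: <>q & r is false, r is false, so (<>q & r) | r is false.
      At 2: <>q is true, r is false, so <>q & r is false.
    At 2: <>r requires r at some successor in {1, 2, 4}.
      r holds at 1, so <>r is true at 2.
Satisfying worlds: {1, 4, 5, 6, 7}

1, 4, 5, 6, 7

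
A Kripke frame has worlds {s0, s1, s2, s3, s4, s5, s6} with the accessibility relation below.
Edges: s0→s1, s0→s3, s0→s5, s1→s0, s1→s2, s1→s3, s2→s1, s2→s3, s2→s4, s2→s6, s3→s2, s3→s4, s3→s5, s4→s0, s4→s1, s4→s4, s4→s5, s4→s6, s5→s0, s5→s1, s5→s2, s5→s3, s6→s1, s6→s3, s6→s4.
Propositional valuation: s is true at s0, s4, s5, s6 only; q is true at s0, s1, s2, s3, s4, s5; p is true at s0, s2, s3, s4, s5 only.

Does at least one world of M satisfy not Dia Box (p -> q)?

Let φ = not Dia Box (p -> q). Evaluate φ at each world:
  s0 (successors {s1, s3, s5}): φ is false.
  s1 (successors {s0, s2, s3}): φ is false.
  s2 (successors {s1, s3, s4, s6}): φ is false.
  s3 (successors {s2, s4, s5}): φ is false.
  s4 (successors {s0, s1, s4, s5, s6}): φ is false.
  s5 (successors {s0, s1, s2, s3}): φ is false.
  s6 (successors {s1, s3, s4}): φ is false.
For instance, at s1:
  At s1: Dia Box (p -> q) is true, so not Dia Box (p -> q) is false.
    At s1: Dia Box (p -> q) requires Box (p -> q) at some successor in {s0, s2, s3}.
      Box (p -> q) holds at s0, so Dia Box (p -> q) is true at s1.

No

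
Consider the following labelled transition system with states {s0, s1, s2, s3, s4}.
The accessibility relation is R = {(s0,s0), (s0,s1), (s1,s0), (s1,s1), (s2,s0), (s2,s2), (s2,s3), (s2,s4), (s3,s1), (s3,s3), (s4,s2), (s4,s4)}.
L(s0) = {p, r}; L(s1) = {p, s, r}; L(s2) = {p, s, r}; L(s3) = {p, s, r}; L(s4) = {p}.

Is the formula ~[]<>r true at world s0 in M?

No

At s0: []<>r is true, so ~[]<>r is false.
  At s0: []<>r requires <>r at every successor {s0, s1}.
      At s0: <>r requires r at some successor in {s0, s1}.
        r holds at s0, so <>r is true at s0.
      At s1: <>r requires r at some successor in {s0, s1}.
        r holds at s0, so <>r is true at s1.
  So []<>r is true at s0.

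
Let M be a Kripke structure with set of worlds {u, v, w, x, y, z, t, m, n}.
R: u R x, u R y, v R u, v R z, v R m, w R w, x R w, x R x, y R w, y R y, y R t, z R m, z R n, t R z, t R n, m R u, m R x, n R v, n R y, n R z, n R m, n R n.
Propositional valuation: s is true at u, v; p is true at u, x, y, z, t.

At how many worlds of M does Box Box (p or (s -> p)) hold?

6

Recall that Box ψ holds at a world iff ψ holds at every accessible world, and Dia ψ holds iff ψ holds at some accessible world.
Let φ = Box Box (p or (s -> p)). Evaluate φ at each world:
  u (successors {x, y}): φ is true.
  v (successors {u, z, m}): φ is true.
  w (successors {w}): φ is true.
  x (successors {w, x}): φ is true.
  y (successors {w, y, t}): φ is true.
  z (successors {m, n}): φ is false.
  t (successors {z, n}): φ is false.
  m (successors {u, x}): φ is true.
  n (successors {v, y, z, m, n}): φ is false.
For instance, at n:
  At n: Box Box (p or (s -> p)) requires Box (p or (s -> p)) at every successor {v, y, z, m, n}.
    Box (p or (s -> p)) fails at n, so Box Box (p or (s -> p)) is false at n.
      At n: Box (p or (s -> p)) requires p or (s -> p) at every successor {v, y, z, m, n}.
        p or (s -> p) fails at v, so Box (p or (s -> p)) is false at n.
Satisfying worlds: {u, v, w, x, y, m}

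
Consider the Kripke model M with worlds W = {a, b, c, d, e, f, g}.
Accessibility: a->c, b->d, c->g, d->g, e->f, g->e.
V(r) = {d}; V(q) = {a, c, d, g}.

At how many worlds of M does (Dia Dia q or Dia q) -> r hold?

Let φ = (Dia Dia q or Dia q) -> r. Evaluate φ at each world:
  a (successors {c}): φ is false.
  b (successors {d}): φ is false.
  c (successors {g}): φ is false.
  d (successors {g}): φ is true.
  e (successors {f}): φ is true.
  f (successors ∅): φ is true.
  g (successors {e}): φ is true.
For instance, at g:
  At g: Dia Dia q or Dia q is false, r is false, so (Dia Dia q or Dia q) -> r is true.
    At g: Dia Dia q is false, Dia q is false, so Dia Dia q or Dia q is false.
      At g: Dia Dia q requires Dia q at some successor in {e}.
        At e: Dia q is false.
      So Dia Dia q is false at g.
      At g: Dia q requires q at some successor in {e}.
        At e: q is false.
      So Dia q is false at g.
Satisfying worlds: {d, e, f, g}

4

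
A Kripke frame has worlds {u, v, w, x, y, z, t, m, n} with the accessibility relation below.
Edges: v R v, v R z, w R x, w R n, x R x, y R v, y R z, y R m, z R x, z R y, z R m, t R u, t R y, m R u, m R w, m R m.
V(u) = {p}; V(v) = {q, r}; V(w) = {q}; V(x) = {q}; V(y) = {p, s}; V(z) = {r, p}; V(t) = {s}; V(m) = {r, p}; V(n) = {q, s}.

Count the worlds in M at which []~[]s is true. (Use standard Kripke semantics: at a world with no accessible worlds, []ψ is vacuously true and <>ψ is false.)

6

Recall that []ψ holds at a world iff ψ holds at every accessible world, and <>ψ holds iff ψ holds at some accessible world.
Let φ = []~[]s. Evaluate φ at each world:
  u (successors ∅): φ is true.
  v (successors {v, z}): φ is true.
  w (successors {x, n}): φ is false.
  x (successors {x}): φ is true.
  y (successors {v, z, m}): φ is true.
  z (successors {x, y, m}): φ is true.
  t (successors {u, y}): φ is false.
  m (successors {u, w, m}): φ is false.
  n (successors ∅): φ is true.
For instance, at v:
  At v: []~[]s requires ~[]s at every successor {v, z}.
      At v: []s is false, so ~[]s is true.
      At z: []s is false, so ~[]s is true.
  So []~[]s is true at v.
Satisfying worlds: {u, v, x, y, z, n}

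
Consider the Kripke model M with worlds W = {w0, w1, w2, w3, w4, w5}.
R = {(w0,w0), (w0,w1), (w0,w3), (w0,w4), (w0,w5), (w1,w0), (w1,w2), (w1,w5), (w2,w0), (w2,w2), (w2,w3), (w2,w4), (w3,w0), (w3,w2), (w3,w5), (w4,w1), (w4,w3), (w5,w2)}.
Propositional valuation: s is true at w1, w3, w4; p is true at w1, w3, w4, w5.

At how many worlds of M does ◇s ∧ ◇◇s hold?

Let φ = ◇s ∧ ◇◇s. Evaluate φ at each world:
  w0 (successors {w0, w1, w3, w4, w5}): φ is true.
  w1 (successors {w0, w2, w5}): φ is false.
  w2 (successors {w0, w2, w3, w4}): φ is true.
  w3 (successors {w0, w2, w5}): φ is false.
  w4 (successors {w1, w3}): φ is false.
  w5 (successors {w2}): φ is false.
For instance, at w2:
  At w2: ◇s is true, ◇◇s is true, so ◇s ∧ ◇◇s is true.
    At w2: ◇s requires s at some successor in {w0, w2, w3, w4}.
      s holds at w3, so ◇s is true at w2.
    At w2: ◇◇s requires ◇s at some successor in {w0, w2, w3, w4}.
      ◇s holds at w0, so ◇◇s is true at w2.
Satisfying worlds: {w0, w2}

2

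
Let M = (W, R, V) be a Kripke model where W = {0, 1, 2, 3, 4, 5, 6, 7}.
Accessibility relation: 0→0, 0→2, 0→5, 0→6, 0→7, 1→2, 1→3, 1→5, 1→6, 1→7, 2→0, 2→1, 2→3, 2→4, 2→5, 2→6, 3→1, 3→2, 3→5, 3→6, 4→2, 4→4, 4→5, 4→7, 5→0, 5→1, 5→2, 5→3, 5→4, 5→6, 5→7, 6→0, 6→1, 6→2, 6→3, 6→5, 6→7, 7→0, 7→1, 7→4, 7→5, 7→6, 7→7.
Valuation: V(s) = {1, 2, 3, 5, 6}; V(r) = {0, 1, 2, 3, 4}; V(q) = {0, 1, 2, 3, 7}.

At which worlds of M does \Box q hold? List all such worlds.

Let φ = \Box q. Evaluate φ at each world:
  0 (successors {0, 2, 5, 6, 7}): φ is false.
  1 (successors {2, 3, 5, 6, 7}): φ is false.
  2 (successors {0, 1, 3, 4, 5, 6}): φ is false.
  3 (successors {1, 2, 5, 6}): φ is false.
  4 (successors {2, 4, 5, 7}): φ is false.
  5 (successors {0, 1, 2, 3, 4, 6, 7}): φ is false.
  6 (successors {0, 1, 2, 3, 5, 7}): φ is false.
  7 (successors {0, 1, 4, 5, 6, 7}): φ is false.
For instance, at 7:
  At 7: \Box q requires q at every successor {0, 1, 4, 5, 6, 7}.
    q fails at 4, so \Box q is false at 7.
Satisfying worlds: none.

none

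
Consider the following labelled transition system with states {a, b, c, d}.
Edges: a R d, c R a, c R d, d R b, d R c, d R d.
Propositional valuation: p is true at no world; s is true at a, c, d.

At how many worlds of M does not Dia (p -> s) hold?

Let φ = not Dia (p -> s). Evaluate φ at each world:
  a (successors {d}): φ is false.
  b (successors ∅): φ is true.
  c (successors {a, d}): φ is false.
  d (successors {b, c, d}): φ is false.
For instance, at c:
  At c: Dia (p -> s) is true, so not Dia (p -> s) is false.
    At c: Dia (p -> s) requires p -> s at some successor in {a, d}.
      p -> s holds at a, so Dia (p -> s) is true at c.
Satisfying worlds: {b}

1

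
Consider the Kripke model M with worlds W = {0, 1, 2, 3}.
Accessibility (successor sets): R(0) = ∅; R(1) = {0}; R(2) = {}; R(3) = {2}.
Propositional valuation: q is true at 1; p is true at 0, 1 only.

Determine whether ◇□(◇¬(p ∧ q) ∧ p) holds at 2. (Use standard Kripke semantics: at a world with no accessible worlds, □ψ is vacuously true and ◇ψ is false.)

At 2: no accessible worlds, so ◇□(◇¬(p ∧ q) ∧ p) is false.

No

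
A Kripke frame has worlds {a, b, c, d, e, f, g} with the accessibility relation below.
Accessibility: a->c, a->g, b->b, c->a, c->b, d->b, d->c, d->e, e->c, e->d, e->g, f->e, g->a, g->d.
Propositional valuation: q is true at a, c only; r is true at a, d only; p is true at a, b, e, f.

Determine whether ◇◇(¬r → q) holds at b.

No

At b: ◇◇(¬r → q) requires ◇(¬r → q) at some successor in {b}.
  At b: ◇(¬r → q) is false.
So ◇◇(¬r → q) is false at b.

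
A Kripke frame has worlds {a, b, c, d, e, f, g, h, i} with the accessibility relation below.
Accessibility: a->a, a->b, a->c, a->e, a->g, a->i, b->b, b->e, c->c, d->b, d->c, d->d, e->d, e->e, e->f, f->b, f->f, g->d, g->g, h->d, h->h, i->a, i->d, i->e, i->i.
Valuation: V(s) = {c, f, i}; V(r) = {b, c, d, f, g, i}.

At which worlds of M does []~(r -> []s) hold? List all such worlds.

f, g

Recall that []ψ holds at a world iff ψ holds at every accessible world, and <>ψ holds iff ψ holds at some accessible world.
Let φ = []~(r -> []s). Evaluate φ at each world:
  a (successors {a, b, c, e, g, i}): φ is false.
  b (successors {b, e}): φ is false.
  c (successors {c}): φ is false.
  d (successors {b, c, d}): φ is false.
  e (successors {d, e, f}): φ is false.
  f (successors {b, f}): φ is true.
  g (successors {d, g}): φ is true.
  h (successors {d, h}): φ is false.
  i (successors {a, d, e, i}): φ is false.
For instance, at b:
  At b: []~(r -> []s) requires ~(r -> []s) at every successor {b, e}.
    ~(r -> []s) fails at e, so []~(r -> []s) is false at b.
      At e: r -> []s is true, so ~(r -> []s) is false.
Satisfying worlds: {f, g}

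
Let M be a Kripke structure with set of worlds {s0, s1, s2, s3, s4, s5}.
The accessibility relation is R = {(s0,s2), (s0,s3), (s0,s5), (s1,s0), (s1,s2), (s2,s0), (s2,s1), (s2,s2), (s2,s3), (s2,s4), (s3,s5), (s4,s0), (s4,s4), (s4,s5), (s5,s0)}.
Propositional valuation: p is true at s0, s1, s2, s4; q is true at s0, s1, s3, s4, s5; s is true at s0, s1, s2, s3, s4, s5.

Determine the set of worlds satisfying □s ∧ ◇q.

s0, s1, s2, s3, s4, s5

Let φ = □s ∧ ◇q. Evaluate φ at each world:
  s0 (successors {s2, s3, s5}): φ is true.
  s1 (successors {s0, s2}): φ is true.
  s2 (successors {s0, s1, s2, s3, s4}): φ is true.
  s3 (successors {s5}): φ is true.
  s4 (successors {s0, s4, s5}): φ is true.
  s5 (successors {s0}): φ is true.
For instance, at s1:
  At s1: □s is true, ◇q is true, so □s ∧ ◇q is true.
    At s1: □s requires s at every successor {s0, s2}.
      At s0: s is true.
      At s2: s is true.
    So □s is true at s1.
    At s1: ◇q requires q at some successor in {s0, s2}.
      q holds at s0, so ◇q is true at s1.
Satisfying worlds: {s0, s1, s2, s3, s4, s5}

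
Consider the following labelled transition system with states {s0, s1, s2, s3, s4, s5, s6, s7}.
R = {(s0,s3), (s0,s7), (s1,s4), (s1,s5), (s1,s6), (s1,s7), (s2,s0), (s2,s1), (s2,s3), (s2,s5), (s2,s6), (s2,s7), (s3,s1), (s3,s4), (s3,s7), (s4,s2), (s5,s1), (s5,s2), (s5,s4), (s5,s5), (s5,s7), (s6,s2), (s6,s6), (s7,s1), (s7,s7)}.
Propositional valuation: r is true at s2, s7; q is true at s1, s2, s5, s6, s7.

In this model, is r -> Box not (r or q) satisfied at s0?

Yes

At s0: r is false, Box not (r or q) is false, so r -> Box not (r or q) is true.
  At s0: Box not (r or q) requires not (r or q) at every successor {s3, s7}.
    not (r or q) fails at s7, so Box not (r or q) is false at s0.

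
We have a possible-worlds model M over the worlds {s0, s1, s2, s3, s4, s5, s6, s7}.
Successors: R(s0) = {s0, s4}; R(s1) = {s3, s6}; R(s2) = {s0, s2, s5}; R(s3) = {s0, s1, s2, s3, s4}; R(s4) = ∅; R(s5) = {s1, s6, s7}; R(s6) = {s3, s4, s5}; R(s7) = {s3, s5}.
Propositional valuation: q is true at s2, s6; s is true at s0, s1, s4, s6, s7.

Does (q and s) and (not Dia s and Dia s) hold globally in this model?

Let φ = (q and s) and (not Dia s and Dia s). Evaluate φ at each world:
  s0 (successors {s0, s4}): φ is false.
  s1 (successors {s3, s6}): φ is false.
  s2 (successors {s0, s2, s5}): φ is false.
  s3 (successors {s0, s1, s2, s3, s4}): φ is false.
  s4 (successors ∅): φ is false.
  s5 (successors {s1, s6, s7}): φ is false.
  s6 (successors {s3, s4, s5}): φ is false.
  s7 (successors {s3, s5}): φ is false.
Detail at s0 (counterexample):
  At s0: q and s is false, not Dia s and Dia s is false, so (q and s) and (not Dia s and Dia s) is false.
    At s0: not Dia s is false, Dia s is true, so not Dia s and Dia s is false.
      At s0: Dia s is true, so not Dia s is false.
      At s0: Dia s requires s at some successor in {s0, s4}.
        s holds at s0, so Dia s is true at s0.

No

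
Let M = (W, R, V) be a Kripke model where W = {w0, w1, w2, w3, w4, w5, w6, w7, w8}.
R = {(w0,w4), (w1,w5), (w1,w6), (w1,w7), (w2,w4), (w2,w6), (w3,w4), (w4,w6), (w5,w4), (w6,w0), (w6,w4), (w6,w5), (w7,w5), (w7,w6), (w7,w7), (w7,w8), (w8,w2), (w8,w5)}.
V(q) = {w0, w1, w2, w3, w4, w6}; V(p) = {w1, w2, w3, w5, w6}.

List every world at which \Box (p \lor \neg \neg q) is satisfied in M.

w0, w2, w3, w4, w5, w6, w8

Recall that \Box ψ holds at a world iff ψ holds at every accessible world, and \Diamond ψ holds iff ψ holds at some accessible world.
Let φ = \Box (p \lor \neg \neg q). Evaluate φ at each world:
  w0 (successors {w4}): φ is true.
  w1 (successors {w5, w6, w7}): φ is false.
  w2 (successors {w4, w6}): φ is true.
  w3 (successors {w4}): φ is true.
  w4 (successors {w6}): φ is true.
  w5 (successors {w4}): φ is true.
  w6 (successors {w0, w4, w5}): φ is true.
  w7 (successors {w5, w6, w7, w8}): φ is false.
  w8 (successors {w2, w5}): φ is true.
For instance, at w5:
  At w5: \Box (p \lor \neg \neg q) requires p \lor \neg \neg q at every successor {w4}.
    At w4: p \lor \neg \neg q is true.
  So \Box (p \lor \neg \neg q) is true at w5.
Satisfying worlds: {w0, w2, w3, w4, w5, w6, w8}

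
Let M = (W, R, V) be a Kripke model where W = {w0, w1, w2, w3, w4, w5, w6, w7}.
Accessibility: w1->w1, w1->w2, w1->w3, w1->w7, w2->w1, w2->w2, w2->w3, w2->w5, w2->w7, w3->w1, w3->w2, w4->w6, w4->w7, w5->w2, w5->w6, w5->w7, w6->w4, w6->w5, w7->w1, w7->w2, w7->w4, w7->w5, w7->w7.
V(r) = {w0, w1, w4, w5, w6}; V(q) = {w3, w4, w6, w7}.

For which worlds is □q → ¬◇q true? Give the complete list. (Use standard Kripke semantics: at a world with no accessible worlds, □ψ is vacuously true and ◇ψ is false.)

w0, w1, w2, w3, w5, w6, w7

Let φ = □q → ¬◇q. Evaluate φ at each world:
  w0 (successors ∅): φ is true.
  w1 (successors {w1, w2, w3, w7}): φ is true.
  w2 (successors {w1, w2, w3, w5, w7}): φ is true.
  w3 (successors {w1, w2}): φ is true.
  w4 (successors {w6, w7}): φ is false.
  w5 (successors {w2, w6, w7}): φ is true.
  w6 (successors {w4, w5}): φ is true.
  w7 (successors {w1, w2, w4, w5, w7}): φ is true.
For instance, at w6:
  At w6: □q is false, ¬◇q is false, so □q → ¬◇q is true.
    At w6: □q requires q at every successor {w4, w5}.
      q fails at w5, so □q is false at w6.
    At w6: ◇q is true, so ¬◇q is false.
      At w6: ◇q requires q at some successor in {w4, w5}.
        q holds at w4, so ◇q is true at w6.
Satisfying worlds: {w0, w1, w2, w3, w5, w6, w7}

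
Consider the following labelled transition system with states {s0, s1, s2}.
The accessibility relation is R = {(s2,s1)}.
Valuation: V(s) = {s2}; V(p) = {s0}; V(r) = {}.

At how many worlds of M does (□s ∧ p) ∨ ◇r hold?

Let φ = (□s ∧ p) ∨ ◇r. Evaluate φ at each world:
  s0 (successors ∅): φ is true.
  s1 (successors ∅): φ is false.
  s2 (successors {s1}): φ is false.
For instance, at s2:
  At s2: □s ∧ p is false, ◇r is false, so (□s ∧ p) ∨ ◇r is false.
    At s2: □s is false, p is false, so □s ∧ p is false.
      At s2: □s requires s at every successor {s1}.
        s fails at s1, so □s is false at s2.
    At s2: ◇r requires r at some successor in {s1}.
      At s1: r is false.
    So ◇r is false at s2.
Satisfying worlds: {s0}

1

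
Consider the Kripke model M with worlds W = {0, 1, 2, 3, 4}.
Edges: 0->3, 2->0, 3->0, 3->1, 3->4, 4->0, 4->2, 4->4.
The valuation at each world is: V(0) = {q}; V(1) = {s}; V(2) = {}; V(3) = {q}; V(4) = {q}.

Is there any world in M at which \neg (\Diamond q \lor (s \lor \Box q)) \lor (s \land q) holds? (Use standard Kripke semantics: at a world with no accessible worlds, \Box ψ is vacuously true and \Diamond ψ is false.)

No

Recall that \Box ψ holds at a world iff ψ holds at every accessible world, and \Diamond ψ holds iff ψ holds at some accessible world.
Let φ = \neg (\Diamond q \lor (s \lor \Box q)) \lor (s \land q). Evaluate φ at each world:
  0 (successors {3}): φ is false.
  1 (successors ∅): φ is false.
  2 (successors {0}): φ is false.
  3 (successors {0, 1, 4}): φ is false.
  4 (successors {0, 2, 4}): φ is false.
For instance, at 3:
  At 3: \neg (\Diamond q \lor (s \lor \Box q)) is false, s \land q is false, so \neg (\Diamond q \lor (s \lor \Box q)) \lor (s \land q) is false.
    At 3: \Diamond q \lor (s \lor \Box q) is true, so \neg (\Diamond q \lor (s \lor \Box q)) is false.
      At 3: \Diamond q is true, s \lor \Box q is false, so \Diamond q \lor (s \lor \Box q) is true.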